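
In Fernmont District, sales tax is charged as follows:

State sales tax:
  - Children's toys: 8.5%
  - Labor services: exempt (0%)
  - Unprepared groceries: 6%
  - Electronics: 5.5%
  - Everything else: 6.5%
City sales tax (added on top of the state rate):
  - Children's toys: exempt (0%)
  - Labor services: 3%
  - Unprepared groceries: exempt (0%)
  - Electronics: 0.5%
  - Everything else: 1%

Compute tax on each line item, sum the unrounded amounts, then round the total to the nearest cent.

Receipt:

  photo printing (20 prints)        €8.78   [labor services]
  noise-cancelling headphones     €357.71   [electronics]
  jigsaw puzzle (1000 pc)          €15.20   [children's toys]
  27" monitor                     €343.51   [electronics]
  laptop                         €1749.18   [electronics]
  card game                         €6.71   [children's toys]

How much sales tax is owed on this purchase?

Photo printing (20 prints) €8.78: labor services → 0% + 3% city = 3% → €0.2634
Noise-cancelling headphones €357.71: electronics → 5.5% + 0.5% city = 6% → €21.4626
Jigsaw puzzle (1000 pc) €15.20: children's toys → 8.5% + 0% city = 8.5% → €1.292
27" monitor €343.51: electronics → 5.5% + 0.5% city = 6% → €20.6106
Laptop €1749.18: electronics → 5.5% + 0.5% city = 6% → €104.9508
Card game €6.71: children's toys → 8.5% + 0% city = 8.5% → €0.57035
Unrounded tax sum = €149.14975 → €149.15

€149.15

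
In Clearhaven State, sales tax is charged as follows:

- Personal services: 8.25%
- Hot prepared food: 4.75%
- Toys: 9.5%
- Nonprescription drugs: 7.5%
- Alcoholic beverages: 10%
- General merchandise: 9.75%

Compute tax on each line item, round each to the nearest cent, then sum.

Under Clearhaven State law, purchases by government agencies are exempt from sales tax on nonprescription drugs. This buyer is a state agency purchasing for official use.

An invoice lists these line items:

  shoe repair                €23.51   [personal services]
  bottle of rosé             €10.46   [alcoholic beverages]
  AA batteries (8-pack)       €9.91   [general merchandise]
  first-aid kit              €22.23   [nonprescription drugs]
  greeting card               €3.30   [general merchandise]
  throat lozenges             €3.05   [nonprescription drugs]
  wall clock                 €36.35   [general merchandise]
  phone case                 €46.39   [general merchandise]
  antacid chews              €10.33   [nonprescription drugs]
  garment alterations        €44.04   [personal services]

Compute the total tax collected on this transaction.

€15.97

Shoe repair €23.51: personal services → 8.25% → €1.94
Bottle of rosé €10.46: alcoholic beverages → 10% → €1.05
AA batteries (8-pack) €9.91: general merchandise → 9.75% → €0.97
First-aid kit €22.23: nonprescription drugs, buyer-exempt → 0% → €0.00
Greeting card €3.30: general merchandise → 9.75% → €0.32
Throat lozenges €3.05: nonprescription drugs, buyer-exempt → 0% → €0.00
Wall clock €36.35: general merchandise → 9.75% → €3.54
Phone case €46.39: general merchandise → 9.75% → €4.52
Antacid chews €10.33: nonprescription drugs, buyer-exempt → 0% → €0.00
Garment alterations €44.04: personal services → 8.25% → €3.63
Total tax = €1.94 + €1.05 + €0.97 + €0.32 + €3.54 + €4.52 + €3.63 = €15.97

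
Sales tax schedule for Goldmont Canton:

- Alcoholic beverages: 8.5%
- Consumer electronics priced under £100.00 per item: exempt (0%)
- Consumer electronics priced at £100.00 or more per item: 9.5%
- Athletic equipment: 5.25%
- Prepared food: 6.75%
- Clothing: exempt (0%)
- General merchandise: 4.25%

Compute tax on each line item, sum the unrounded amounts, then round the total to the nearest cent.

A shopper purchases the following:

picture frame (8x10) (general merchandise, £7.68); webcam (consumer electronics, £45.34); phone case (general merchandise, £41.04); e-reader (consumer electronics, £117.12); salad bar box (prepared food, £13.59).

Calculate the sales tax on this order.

£14.11

Picture frame (8x10) £7.68: general merchandise → 4.25% → £0.3264
Webcam £45.34: consumer electronics, under £100.00 → 0% → £0.00
Phone case £41.04: general merchandise → 4.25% → £1.7442
E-reader £117.12: consumer electronics, £100.00 or more → 9.5% → £11.1264
Salad bar box £13.59: prepared food → 6.75% → £0.917325
Unrounded tax sum = £14.114325 → £14.11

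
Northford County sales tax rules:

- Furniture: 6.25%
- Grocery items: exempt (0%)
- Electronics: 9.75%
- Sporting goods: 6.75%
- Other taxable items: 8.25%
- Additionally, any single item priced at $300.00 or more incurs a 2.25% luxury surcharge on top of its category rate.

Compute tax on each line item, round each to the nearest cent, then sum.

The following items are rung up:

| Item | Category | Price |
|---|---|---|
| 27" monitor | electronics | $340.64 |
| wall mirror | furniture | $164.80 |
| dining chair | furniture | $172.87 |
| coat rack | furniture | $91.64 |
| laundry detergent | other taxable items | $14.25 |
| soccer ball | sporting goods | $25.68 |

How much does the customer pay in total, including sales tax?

27" monitor $340.64: electronics → 9.75% + 2.25% surcharge = 12% → $40.88
Wall mirror $164.80: furniture → 6.25% → $10.30
Dining chair $172.87: furniture → 6.25% → $10.80
Coat rack $91.64: furniture → 6.25% → $5.73
Laundry detergent $14.25: other taxable items → 8.25% → $1.18
Soccer ball $25.68: sporting goods → 6.75% → $1.73
Subtotal = $809.88; tax = $70.62; total due = $880.50

$880.50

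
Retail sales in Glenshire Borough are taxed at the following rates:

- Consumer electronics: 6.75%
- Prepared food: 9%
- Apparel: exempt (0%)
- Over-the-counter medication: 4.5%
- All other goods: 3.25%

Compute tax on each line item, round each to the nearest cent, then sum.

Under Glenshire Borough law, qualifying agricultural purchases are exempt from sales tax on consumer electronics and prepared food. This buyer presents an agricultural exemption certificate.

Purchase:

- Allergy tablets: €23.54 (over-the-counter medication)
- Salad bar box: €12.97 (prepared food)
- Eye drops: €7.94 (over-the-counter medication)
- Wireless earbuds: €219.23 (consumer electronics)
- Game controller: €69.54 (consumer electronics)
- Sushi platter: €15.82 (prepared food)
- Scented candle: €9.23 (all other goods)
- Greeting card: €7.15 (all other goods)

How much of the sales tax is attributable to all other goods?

Scented candle €9.23: all other goods → 3.25% → €0.30
Greeting card €7.15: all other goods → 3.25% → €0.23
Tax on all other goods = €0.30 + €0.23 = €0.53

€0.53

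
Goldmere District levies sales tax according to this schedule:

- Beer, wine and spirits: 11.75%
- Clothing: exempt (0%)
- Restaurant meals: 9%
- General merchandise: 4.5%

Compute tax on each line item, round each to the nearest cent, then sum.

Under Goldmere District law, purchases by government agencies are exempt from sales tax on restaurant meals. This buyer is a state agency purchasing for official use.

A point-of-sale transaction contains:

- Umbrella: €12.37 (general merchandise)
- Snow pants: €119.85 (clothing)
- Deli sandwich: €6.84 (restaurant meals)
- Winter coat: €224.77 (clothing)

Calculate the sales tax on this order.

Umbrella €12.37: general merchandise → 4.5% → €0.56
Snow pants €119.85: clothing → 0% → €0.00
Deli sandwich €6.84: restaurant meals, buyer-exempt → 0% → €0.00
Winter coat €224.77: clothing → 0% → €0.00
Total tax = €0.56

€0.56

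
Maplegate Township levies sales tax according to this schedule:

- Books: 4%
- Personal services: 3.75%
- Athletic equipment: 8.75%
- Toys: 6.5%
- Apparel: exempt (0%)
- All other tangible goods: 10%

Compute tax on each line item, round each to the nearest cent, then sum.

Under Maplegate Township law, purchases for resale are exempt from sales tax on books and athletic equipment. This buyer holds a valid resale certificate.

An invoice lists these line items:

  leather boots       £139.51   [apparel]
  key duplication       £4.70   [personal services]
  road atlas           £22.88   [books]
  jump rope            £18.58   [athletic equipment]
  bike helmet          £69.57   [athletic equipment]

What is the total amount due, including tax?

Leather boots £139.51: apparel → 0% → £0.00
Key duplication £4.70: personal services → 3.75% → £0.18
Road atlas £22.88: books, buyer-exempt → 0% → £0.00
Jump rope £18.58: athletic equipment, buyer-exempt → 0% → £0.00
Bike helmet £69.57: athletic equipment, buyer-exempt → 0% → £0.00
Subtotal = £255.24; tax = £0.18; total due = £255.42

£255.42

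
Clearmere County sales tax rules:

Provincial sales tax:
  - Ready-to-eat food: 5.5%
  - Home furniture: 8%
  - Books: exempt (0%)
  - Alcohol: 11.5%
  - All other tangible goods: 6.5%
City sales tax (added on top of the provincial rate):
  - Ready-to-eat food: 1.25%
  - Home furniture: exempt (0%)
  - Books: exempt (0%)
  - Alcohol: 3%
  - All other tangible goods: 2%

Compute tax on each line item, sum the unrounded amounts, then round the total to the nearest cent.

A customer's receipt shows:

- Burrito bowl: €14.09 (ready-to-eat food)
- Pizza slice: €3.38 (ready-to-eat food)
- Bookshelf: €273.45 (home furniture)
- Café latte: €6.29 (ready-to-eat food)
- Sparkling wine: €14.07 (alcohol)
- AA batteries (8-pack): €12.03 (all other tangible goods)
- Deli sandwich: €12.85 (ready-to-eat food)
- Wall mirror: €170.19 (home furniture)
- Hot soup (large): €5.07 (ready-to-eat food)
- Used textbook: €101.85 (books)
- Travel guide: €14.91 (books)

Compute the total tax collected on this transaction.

Burrito bowl €14.09: ready-to-eat food → 5.5% + 1.25% city = 6.75% → €0.951075
Pizza slice €3.38: ready-to-eat food → 5.5% + 1.25% city = 6.75% → €0.22815
Bookshelf €273.45: home furniture → 8% + 0% city = 8% → €21.876
Café latte €6.29: ready-to-eat food → 5.5% + 1.25% city = 6.75% → €0.424575
Sparkling wine €14.07: alcohol → 11.5% + 3% city = 14.5% → €2.04015
AA batteries (8-pack) €12.03: all other tangible goods → 6.5% + 2% city = 8.5% → €1.02255
Deli sandwich €12.85: ready-to-eat food → 5.5% + 1.25% city = 6.75% → €0.867375
Wall mirror €170.19: home furniture → 8% + 0% city = 8% → €13.6152
Hot soup (large) €5.07: ready-to-eat food → 5.5% + 1.25% city = 6.75% → €0.342225
Used textbook €101.85: books → 0% + 0% city = 0% → €0.00
Travel guide €14.91: books → 0% + 0% city = 0% → €0.00
Unrounded tax sum = €41.3673 → €41.37

€41.37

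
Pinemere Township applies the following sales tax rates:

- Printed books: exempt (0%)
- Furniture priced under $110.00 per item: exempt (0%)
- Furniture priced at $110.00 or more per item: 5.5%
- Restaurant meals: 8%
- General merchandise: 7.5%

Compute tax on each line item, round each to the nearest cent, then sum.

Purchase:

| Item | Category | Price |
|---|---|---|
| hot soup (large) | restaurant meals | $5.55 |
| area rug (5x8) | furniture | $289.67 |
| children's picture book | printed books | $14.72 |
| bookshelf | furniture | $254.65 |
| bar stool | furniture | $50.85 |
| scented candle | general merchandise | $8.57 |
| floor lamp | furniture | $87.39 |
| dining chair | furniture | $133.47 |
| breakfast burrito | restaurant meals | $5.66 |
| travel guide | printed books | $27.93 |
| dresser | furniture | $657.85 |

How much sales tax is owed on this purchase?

$74.99

Hot soup (large) $5.55: restaurant meals → 8% → $0.44
Area rug (5x8) $289.67: furniture, $110.00 or more → 5.5% → $15.93
Children's picture book $14.72: printed books → 0% → $0.00
Bookshelf $254.65: furniture, $110.00 or more → 5.5% → $14.01
Bar stool $50.85: furniture, under $110.00 → 0% → $0.00
Scented candle $8.57: general merchandise → 7.5% → $0.64
Floor lamp $87.39: furniture, under $110.00 → 0% → $0.00
Dining chair $133.47: furniture, $110.00 or more → 5.5% → $7.34
Breakfast burrito $5.66: restaurant meals → 8% → $0.45
Travel guide $27.93: printed books → 0% → $0.00
Dresser $657.85: furniture, $110.00 or more → 5.5% → $36.18
Total tax = $0.44 + $15.93 + $14.01 + $0.64 + $7.34 + $0.45 + $36.18 = $74.99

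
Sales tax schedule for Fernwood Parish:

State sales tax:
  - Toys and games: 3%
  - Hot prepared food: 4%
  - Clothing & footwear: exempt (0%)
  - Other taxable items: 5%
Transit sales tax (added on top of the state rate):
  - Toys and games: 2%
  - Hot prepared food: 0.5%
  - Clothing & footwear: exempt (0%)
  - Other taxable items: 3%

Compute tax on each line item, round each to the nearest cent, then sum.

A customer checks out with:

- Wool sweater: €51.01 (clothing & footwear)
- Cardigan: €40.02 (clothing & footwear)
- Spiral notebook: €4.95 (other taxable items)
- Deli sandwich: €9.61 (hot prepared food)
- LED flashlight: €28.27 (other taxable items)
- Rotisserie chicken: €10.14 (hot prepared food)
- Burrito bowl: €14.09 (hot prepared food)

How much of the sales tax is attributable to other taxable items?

€2.66

Spiral notebook €4.95: other taxable items → 5% + 3% transit = 8% → €0.40
LED flashlight €28.27: other taxable items → 5% + 3% transit = 8% → €2.26
Tax on other taxable items = €0.40 + €2.26 = €2.66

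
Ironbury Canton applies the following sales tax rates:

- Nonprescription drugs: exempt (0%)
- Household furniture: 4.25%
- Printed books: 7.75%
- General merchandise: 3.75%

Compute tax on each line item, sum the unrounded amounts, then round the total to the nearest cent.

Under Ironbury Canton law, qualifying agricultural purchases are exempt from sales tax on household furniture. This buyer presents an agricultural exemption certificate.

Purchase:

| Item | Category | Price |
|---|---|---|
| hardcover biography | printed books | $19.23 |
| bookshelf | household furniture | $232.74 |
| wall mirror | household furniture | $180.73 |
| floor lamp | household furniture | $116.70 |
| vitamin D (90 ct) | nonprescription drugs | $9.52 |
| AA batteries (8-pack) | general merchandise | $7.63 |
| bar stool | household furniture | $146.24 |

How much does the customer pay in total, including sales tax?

$714.57

Hardcover biography $19.23: printed books → 7.75% → $1.490325
Bookshelf $232.74: household furniture, buyer-exempt → 0% → $0.00
Wall mirror $180.73: household furniture, buyer-exempt → 0% → $0.00
Floor lamp $116.70: household furniture, buyer-exempt → 0% → $0.00
Vitamin D (90 ct) $9.52: nonprescription drugs → 0% → $0.00
AA batteries (8-pack) $7.63: general merchandise → 3.75% → $0.286125
Bar stool $146.24: household furniture, buyer-exempt → 0% → $0.00
Subtotal = $712.79; unrounded tax = $1.77645 → $1.78; total due = $714.57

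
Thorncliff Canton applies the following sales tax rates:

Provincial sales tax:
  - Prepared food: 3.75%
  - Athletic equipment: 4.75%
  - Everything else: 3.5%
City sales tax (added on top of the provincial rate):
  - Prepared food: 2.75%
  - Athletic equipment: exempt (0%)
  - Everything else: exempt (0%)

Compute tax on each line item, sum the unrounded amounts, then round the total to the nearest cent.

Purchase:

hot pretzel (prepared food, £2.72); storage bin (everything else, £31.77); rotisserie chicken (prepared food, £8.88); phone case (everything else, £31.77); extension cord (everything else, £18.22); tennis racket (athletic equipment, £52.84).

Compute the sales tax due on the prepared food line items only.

Hot pretzel £2.72: prepared food → 3.75% + 2.75% city = 6.5% → £0.1768
Rotisserie chicken £8.88: prepared food → 3.75% + 2.75% city = 6.5% → £0.5772
Tax on prepared food: unrounded sum = £0.754 → £0.75

£0.75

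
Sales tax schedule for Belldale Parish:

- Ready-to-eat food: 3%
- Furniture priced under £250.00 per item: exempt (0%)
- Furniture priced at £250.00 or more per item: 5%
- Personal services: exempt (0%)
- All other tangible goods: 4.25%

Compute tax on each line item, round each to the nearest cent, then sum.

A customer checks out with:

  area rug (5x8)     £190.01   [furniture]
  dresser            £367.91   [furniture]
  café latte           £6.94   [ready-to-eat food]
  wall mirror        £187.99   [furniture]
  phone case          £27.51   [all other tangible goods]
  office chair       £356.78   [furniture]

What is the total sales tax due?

Area rug (5x8) £190.01: furniture, under £250.00 → 0% → £0.00
Dresser £367.91: furniture, £250.00 or more → 5% → £18.40
Café latte £6.94: ready-to-eat food → 3% → £0.21
Wall mirror £187.99: furniture, under £250.00 → 0% → £0.00
Phone case £27.51: all other tangible goods → 4.25% → £1.17
Office chair £356.78: furniture, £250.00 or more → 5% → £17.84
Total tax = £18.40 + £0.21 + £1.17 + £17.84 = £37.62

£37.62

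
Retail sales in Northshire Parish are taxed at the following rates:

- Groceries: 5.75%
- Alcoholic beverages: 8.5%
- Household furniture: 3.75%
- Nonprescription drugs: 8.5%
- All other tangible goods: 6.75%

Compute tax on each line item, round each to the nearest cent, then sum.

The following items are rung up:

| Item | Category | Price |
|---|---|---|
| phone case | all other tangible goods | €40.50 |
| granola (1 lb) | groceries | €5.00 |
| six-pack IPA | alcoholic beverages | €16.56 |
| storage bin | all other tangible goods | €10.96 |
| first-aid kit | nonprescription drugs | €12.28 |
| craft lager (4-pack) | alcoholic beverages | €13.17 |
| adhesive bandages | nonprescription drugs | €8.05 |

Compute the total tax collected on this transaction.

€8.01

Phone case €40.50: all other tangible goods → 6.75% → €2.73
Granola (1 lb) €5.00: groceries → 5.75% → €0.29
Six-pack IPA €16.56: alcoholic beverages → 8.5% → €1.41
Storage bin €10.96: all other tangible goods → 6.75% → €0.74
First-aid kit €12.28: nonprescription drugs → 8.5% → €1.04
Craft lager (4-pack) €13.17: alcoholic beverages → 8.5% → €1.12
Adhesive bandages €8.05: nonprescription drugs → 8.5% → €0.68
Total tax = €2.73 + €0.29 + €1.41 + €0.74 + €1.04 + €1.12 + €0.68 = €8.01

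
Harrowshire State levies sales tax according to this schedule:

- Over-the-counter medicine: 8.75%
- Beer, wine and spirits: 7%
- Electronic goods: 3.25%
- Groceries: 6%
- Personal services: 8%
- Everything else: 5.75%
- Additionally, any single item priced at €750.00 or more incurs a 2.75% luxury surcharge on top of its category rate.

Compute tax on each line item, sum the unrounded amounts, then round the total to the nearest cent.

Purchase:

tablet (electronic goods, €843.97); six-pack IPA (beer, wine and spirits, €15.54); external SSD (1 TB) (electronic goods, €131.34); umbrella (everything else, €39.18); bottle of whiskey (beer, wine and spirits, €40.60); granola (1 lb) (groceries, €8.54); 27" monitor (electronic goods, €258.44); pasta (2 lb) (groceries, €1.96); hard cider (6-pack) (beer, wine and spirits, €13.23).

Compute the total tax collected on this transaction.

€71.04

Tablet €843.97: electronic goods → 3.25% + 2.75% surcharge = 6% → €50.6382
Six-pack IPA €15.54: beer, wine and spirits → 7% → €1.0878
External SSD (1 TB) €131.34: electronic goods → 3.25% → €4.26855
Umbrella €39.18: everything else → 5.75% → €2.25285
Bottle of whiskey €40.60: beer, wine and spirits → 7% → €2.842
Granola (1 lb) €8.54: groceries → 6% → €0.5124
27" monitor €258.44: electronic goods → 3.25% → €8.3993
Pasta (2 lb) €1.96: groceries → 6% → €0.1176
Hard cider (6-pack) €13.23: beer, wine and spirits → 7% → €0.9261
Unrounded tax sum = €71.0448 → €71.04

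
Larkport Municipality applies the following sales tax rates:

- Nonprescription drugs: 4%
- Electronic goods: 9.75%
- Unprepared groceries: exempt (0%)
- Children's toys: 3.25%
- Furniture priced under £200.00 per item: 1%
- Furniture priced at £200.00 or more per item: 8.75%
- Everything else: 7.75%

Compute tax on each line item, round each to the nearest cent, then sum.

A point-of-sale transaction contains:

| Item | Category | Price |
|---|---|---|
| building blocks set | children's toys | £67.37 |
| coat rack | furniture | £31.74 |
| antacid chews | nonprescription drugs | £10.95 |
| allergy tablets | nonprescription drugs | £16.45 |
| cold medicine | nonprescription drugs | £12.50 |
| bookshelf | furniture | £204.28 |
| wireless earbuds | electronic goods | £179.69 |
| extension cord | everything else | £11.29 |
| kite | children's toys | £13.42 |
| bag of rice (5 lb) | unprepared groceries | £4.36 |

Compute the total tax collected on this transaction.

£40.81

Building blocks set £67.37: children's toys → 3.25% → £2.19
Coat rack £31.74: furniture, under £200.00 → 1% → £0.32
Antacid chews £10.95: nonprescription drugs → 4% → £0.44
Allergy tablets £16.45: nonprescription drugs → 4% → £0.66
Cold medicine £12.50: nonprescription drugs → 4% → £0.50
Bookshelf £204.28: furniture, £200.00 or more → 8.75% → £17.87
Wireless earbuds £179.69: electronic goods → 9.75% → £17.52
Extension cord £11.29: everything else → 7.75% → £0.87
Kite £13.42: children's toys → 3.25% → £0.44
Bag of rice (5 lb) £4.36: unprepared groceries → 0% → £0.00
Total tax = £2.19 + £0.32 + £0.44 + £0.66 + £0.50 + £17.87 + £17.52 + £0.87 + £0.44 = £40.81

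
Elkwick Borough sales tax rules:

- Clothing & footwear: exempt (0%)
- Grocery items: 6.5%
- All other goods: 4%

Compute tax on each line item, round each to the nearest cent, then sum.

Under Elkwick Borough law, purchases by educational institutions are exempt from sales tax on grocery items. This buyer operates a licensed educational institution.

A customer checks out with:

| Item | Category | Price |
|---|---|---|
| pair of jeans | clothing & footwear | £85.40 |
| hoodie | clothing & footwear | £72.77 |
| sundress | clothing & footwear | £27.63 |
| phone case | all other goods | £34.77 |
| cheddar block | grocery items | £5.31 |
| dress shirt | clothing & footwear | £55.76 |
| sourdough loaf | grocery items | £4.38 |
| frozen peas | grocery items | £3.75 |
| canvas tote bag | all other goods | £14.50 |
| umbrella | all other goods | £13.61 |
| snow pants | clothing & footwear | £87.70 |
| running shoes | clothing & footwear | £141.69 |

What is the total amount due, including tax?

£549.78

Pair of jeans £85.40: clothing & footwear → 0% → £0.00
Hoodie £72.77: clothing & footwear → 0% → £0.00
Sundress £27.63: clothing & footwear → 0% → £0.00
Phone case £34.77: all other goods → 4% → £1.39
Cheddar block £5.31: grocery items, buyer-exempt → 0% → £0.00
Dress shirt £55.76: clothing & footwear → 0% → £0.00
Sourdough loaf £4.38: grocery items, buyer-exempt → 0% → £0.00
Frozen peas £3.75: grocery items, buyer-exempt → 0% → £0.00
Canvas tote bag £14.50: all other goods → 4% → £0.58
Umbrella £13.61: all other goods → 4% → £0.54
Snow pants £87.70: clothing & footwear → 0% → £0.00
Running shoes £141.69: clothing & footwear → 0% → £0.00
Subtotal = £547.27; tax = £2.51; total due = £549.78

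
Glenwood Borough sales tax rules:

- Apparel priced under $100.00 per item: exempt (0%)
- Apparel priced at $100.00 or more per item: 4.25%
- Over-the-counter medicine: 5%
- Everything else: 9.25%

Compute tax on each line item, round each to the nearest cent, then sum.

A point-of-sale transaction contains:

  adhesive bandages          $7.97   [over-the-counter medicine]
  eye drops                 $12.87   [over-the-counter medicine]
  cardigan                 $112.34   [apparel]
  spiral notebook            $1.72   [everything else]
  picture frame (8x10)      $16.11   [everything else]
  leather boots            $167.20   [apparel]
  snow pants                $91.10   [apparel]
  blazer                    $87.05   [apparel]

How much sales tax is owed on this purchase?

$14.57

Adhesive bandages $7.97: over-the-counter medicine → 5% → $0.40
Eye drops $12.87: over-the-counter medicine → 5% → $0.64
Cardigan $112.34: apparel, $100.00 or more → 4.25% → $4.77
Spiral notebook $1.72: everything else → 9.25% → $0.16
Picture frame (8x10) $16.11: everything else → 9.25% → $1.49
Leather boots $167.20: apparel, $100.00 or more → 4.25% → $7.11
Snow pants $91.10: apparel, under $100.00 → 0% → $0.00
Blazer $87.05: apparel, under $100.00 → 0% → $0.00
Total tax = $0.40 + $0.64 + $4.77 + $0.16 + $1.49 + $7.11 = $14.57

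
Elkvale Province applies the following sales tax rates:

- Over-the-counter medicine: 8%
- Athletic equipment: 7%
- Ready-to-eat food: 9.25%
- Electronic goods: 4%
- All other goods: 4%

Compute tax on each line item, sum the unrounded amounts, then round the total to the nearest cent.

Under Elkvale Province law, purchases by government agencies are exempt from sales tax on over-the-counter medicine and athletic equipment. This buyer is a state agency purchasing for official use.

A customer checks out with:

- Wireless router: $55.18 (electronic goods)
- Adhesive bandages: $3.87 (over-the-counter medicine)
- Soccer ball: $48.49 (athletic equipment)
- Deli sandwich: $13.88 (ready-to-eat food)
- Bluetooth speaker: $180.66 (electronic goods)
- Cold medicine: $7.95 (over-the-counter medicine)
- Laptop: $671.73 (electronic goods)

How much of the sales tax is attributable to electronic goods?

Wireless router $55.18: electronic goods → 4% → $2.2072
Bluetooth speaker $180.66: electronic goods → 4% → $7.2264
Laptop $671.73: electronic goods → 4% → $26.8692
Tax on electronic goods: unrounded sum = $36.3028 → $36.30

$36.30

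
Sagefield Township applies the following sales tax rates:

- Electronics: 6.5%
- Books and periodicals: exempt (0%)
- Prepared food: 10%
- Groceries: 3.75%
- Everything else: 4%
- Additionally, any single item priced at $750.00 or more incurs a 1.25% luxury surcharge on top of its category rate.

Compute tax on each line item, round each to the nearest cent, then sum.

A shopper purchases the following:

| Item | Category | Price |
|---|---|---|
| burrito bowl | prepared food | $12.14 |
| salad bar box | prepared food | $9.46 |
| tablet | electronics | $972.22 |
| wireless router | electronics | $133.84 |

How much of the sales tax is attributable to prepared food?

$2.16

Burrito bowl $12.14: prepared food → 10% → $1.21
Salad bar box $9.46: prepared food → 10% → $0.95
Tax on prepared food = $1.21 + $0.95 = $2.16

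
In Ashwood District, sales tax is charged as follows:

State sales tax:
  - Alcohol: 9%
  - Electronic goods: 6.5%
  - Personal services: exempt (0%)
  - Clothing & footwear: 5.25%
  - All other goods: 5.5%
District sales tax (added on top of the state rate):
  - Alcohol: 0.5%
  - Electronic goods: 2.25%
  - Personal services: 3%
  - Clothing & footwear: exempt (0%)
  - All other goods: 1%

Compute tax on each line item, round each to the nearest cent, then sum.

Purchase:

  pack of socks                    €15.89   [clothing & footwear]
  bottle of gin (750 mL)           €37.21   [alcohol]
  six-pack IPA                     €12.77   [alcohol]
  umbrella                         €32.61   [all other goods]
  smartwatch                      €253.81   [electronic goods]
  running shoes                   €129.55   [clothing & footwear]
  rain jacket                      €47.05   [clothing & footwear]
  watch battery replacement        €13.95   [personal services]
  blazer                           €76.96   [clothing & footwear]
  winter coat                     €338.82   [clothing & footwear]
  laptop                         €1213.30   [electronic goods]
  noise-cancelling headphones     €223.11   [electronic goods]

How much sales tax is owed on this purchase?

Pack of socks €15.89: clothing & footwear → 5.25% + 0% district = 5.25% → €0.83
Bottle of gin (750 mL) €37.21: alcohol → 9% + 0.5% district = 9.5% → €3.53
Six-pack IPA €12.77: alcohol → 9% + 0.5% district = 9.5% → €1.21
Umbrella €32.61: all other goods → 5.5% + 1% district = 6.5% → €2.12
Smartwatch €253.81: electronic goods → 6.5% + 2.25% district = 8.75% → €22.21
Running shoes €129.55: clothing & footwear → 5.25% + 0% district = 5.25% → €6.80
Rain jacket €47.05: clothing & footwear → 5.25% + 0% district = 5.25% → €2.47
Watch battery replacement €13.95: personal services → 0% + 3% district = 3% → €0.42
Blazer €76.96: clothing & footwear → 5.25% + 0% district = 5.25% → €4.04
Winter coat €338.82: clothing & footwear → 5.25% + 0% district = 5.25% → €17.79
Laptop €1213.30: electronic goods → 6.5% + 2.25% district = 8.75% → €106.16
Noise-cancelling headphones €223.11: electronic goods → 6.5% + 2.25% district = 8.75% → €19.52
Total tax = €0.83 + €3.53 + €1.21 + €2.12 + €22.21 + €6.80 + €2.47 + €0.42 + €4.04 + €17.79 + €106.16 + €19.52 = €187.10

€187.10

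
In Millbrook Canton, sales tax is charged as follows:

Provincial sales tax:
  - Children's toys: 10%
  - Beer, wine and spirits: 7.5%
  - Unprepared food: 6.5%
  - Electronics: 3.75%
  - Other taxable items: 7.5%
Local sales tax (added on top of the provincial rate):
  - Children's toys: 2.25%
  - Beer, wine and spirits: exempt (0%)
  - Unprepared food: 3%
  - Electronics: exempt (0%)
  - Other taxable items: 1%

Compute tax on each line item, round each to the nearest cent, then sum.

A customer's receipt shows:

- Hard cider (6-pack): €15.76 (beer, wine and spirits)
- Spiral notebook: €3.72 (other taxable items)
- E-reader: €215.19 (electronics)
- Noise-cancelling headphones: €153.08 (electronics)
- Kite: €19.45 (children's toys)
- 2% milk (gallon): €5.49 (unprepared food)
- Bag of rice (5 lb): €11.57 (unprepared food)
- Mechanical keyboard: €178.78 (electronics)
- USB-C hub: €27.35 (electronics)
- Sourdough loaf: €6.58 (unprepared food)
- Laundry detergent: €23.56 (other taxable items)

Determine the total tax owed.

Hard cider (6-pack) €15.76: beer, wine and spirits → 7.5% + 0% local = 7.5% → €1.18
Spiral notebook €3.72: other taxable items → 7.5% + 1% local = 8.5% → €0.32
E-reader €215.19: electronics → 3.75% + 0% local = 3.75% → €8.07
Noise-cancelling headphones €153.08: electronics → 3.75% + 0% local = 3.75% → €5.74
Kite €19.45: children's toys → 10% + 2.25% local = 12.25% → €2.38
2% milk (gallon) €5.49: unprepared food → 6.5% + 3% local = 9.5% → €0.52
Bag of rice (5 lb) €11.57: unprepared food → 6.5% + 3% local = 9.5% → €1.10
Mechanical keyboard €178.78: electronics → 3.75% + 0% local = 3.75% → €6.70
USB-C hub €27.35: electronics → 3.75% + 0% local = 3.75% → €1.03
Sourdough loaf €6.58: unprepared food → 6.5% + 3% local = 9.5% → €0.63
Laundry detergent €23.56: other taxable items → 7.5% + 1% local = 8.5% → €2.00
Total tax = €1.18 + €0.32 + €8.07 + €5.74 + €2.38 + €0.52 + €1.10 + €6.70 + €1.03 + €0.63 + €2.00 = €29.67

€29.67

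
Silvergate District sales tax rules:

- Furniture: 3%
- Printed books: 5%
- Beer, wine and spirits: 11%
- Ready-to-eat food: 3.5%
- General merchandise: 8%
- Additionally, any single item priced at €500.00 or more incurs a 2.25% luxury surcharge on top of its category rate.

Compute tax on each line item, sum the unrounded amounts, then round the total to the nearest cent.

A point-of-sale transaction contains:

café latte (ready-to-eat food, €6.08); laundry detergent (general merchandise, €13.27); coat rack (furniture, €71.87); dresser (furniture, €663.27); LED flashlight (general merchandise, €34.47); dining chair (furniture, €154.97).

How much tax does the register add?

€45.66

Café latte €6.08: ready-to-eat food → 3.5% → €0.2128
Laundry detergent €13.27: general merchandise → 8% → €1.0616
Coat rack €71.87: furniture → 3% → €2.1561
Dresser €663.27: furniture → 3% + 2.25% surcharge = 5.25% → €34.821675
LED flashlight €34.47: general merchandise → 8% → €2.7576
Dining chair €154.97: furniture → 3% → €4.6491
Unrounded tax sum = €45.658875 → €45.66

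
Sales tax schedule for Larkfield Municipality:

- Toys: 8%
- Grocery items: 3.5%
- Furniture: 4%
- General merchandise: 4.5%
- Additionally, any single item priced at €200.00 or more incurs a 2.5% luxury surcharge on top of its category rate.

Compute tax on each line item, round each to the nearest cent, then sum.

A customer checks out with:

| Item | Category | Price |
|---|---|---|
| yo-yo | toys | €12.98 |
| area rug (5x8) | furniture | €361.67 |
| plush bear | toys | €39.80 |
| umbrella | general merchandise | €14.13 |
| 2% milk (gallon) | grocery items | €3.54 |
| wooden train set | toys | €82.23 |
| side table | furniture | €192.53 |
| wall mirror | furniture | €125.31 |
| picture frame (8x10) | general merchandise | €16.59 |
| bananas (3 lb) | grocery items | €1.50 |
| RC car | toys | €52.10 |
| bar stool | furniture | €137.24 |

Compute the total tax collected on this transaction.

€58.24

Yo-yo €12.98: toys → 8% → €1.04
Area rug (5x8) €361.67: furniture → 4% + 2.5% surcharge = 6.5% → €23.51
Plush bear €39.80: toys → 8% → €3.18
Umbrella €14.13: general merchandise → 4.5% → €0.64
2% milk (gallon) €3.54: grocery items → 3.5% → €0.12
Wooden train set €82.23: toys → 8% → €6.58
Side table €192.53: furniture → 4% → €7.70
Wall mirror €125.31: furniture → 4% → €5.01
Picture frame (8x10) €16.59: general merchandise → 4.5% → €0.75
Bananas (3 lb) €1.50: grocery items → 3.5% → €0.05
RC car €52.10: toys → 8% → €4.17
Bar stool €137.24: furniture → 4% → €5.49
Total tax = €1.04 + €23.51 + €3.18 + €0.64 + €0.12 + €6.58 + €7.70 + €5.01 + €0.75 + €0.05 + €4.17 + €5.49 = €58.24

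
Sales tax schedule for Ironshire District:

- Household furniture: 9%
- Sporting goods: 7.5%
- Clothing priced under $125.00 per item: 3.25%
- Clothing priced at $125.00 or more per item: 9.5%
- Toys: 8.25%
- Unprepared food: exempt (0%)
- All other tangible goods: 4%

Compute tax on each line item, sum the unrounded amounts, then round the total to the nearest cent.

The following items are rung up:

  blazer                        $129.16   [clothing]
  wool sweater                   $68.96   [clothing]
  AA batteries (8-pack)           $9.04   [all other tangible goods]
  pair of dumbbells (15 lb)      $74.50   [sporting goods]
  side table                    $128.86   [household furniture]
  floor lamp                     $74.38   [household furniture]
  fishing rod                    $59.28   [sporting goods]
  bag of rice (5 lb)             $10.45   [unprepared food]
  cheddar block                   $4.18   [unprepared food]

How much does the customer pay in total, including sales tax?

Blazer $129.16: clothing, $125.00 or more → 9.5% → $12.2702
Wool sweater $68.96: clothing, under $125.00 → 3.25% → $2.2412
AA batteries (8-pack) $9.04: all other tangible goods → 4% → $0.3616
Pair of dumbbells (15 lb) $74.50: sporting goods → 7.5% → $5.5875
Side table $128.86: household furniture → 9% → $11.5974
Floor lamp $74.38: household furniture → 9% → $6.6942
Fishing rod $59.28: sporting goods → 7.5% → $4.446
Bag of rice (5 lb) $10.45: unprepared food → 0% → $0.00
Cheddar block $4.18: unprepared food → 0% → $0.00
Subtotal = $558.81; unrounded tax = $43.1981 → $43.20; total due = $602.01

$602.01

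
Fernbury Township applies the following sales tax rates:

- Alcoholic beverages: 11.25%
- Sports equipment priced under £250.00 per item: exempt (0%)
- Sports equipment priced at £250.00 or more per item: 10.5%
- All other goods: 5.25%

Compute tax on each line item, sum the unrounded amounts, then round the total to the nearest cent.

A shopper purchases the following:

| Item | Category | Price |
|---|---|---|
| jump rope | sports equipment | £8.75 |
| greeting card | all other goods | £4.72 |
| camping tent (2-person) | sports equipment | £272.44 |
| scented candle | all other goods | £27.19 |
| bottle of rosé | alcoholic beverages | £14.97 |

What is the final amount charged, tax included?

£360.04

Jump rope £8.75: sports equipment, under £250.00 → 0% → £0.00
Greeting card £4.72: all other goods → 5.25% → £0.2478
Camping tent (2-person) £272.44: sports equipment, £250.00 or more → 10.5% → £28.6062
Scented candle £27.19: all other goods → 5.25% → £1.427475
Bottle of rosé £14.97: alcoholic beverages → 11.25% → £1.684125
Subtotal = £328.07; unrounded tax = £31.9656 → £31.97; total due = £360.04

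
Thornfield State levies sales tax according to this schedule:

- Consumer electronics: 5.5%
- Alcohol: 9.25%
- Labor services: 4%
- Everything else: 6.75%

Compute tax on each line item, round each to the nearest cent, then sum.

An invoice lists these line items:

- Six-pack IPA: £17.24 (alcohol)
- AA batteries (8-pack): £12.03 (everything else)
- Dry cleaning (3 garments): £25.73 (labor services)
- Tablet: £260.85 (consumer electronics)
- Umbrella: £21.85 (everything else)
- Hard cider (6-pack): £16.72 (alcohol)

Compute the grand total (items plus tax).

Six-pack IPA £17.24: alcohol → 9.25% → £1.59
AA batteries (8-pack) £12.03: everything else → 6.75% → £0.81
Dry cleaning (3 garments) £25.73: labor services → 4% → £1.03
Tablet £260.85: consumer electronics → 5.5% → £14.35
Umbrella £21.85: everything else → 6.75% → £1.47
Hard cider (6-pack) £16.72: alcohol → 9.25% → £1.55
Subtotal = £354.42; tax = £20.80; total due = £375.22

£375.22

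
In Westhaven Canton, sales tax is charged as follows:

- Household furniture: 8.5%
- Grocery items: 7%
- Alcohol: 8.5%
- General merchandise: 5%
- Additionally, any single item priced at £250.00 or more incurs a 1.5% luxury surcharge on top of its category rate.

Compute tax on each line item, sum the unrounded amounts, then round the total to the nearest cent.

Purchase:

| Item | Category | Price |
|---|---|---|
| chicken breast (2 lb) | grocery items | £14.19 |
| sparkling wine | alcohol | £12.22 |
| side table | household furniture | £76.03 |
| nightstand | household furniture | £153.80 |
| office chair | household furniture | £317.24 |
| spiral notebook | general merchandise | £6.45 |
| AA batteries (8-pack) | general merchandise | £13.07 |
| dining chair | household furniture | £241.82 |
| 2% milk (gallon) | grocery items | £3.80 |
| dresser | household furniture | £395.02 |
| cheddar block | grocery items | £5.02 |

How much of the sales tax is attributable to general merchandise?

£0.98

Spiral notebook £6.45: general merchandise → 5% → £0.3225
AA batteries (8-pack) £13.07: general merchandise → 5% → £0.6535
Tax on general merchandise: unrounded sum = £0.976 → £0.98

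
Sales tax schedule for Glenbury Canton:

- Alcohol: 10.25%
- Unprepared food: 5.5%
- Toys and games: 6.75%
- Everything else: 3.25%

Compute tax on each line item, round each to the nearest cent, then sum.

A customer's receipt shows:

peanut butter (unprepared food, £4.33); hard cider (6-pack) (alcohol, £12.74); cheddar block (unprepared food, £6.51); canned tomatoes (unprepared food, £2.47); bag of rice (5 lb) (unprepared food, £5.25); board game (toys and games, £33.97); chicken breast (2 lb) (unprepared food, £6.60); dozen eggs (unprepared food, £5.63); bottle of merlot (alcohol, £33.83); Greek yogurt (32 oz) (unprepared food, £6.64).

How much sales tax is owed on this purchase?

£9.14

Peanut butter £4.33: unprepared food → 5.5% → £0.24
Hard cider (6-pack) £12.74: alcohol → 10.25% → £1.31
Cheddar block £6.51: unprepared food → 5.5% → £0.36
Canned tomatoes £2.47: unprepared food → 5.5% → £0.14
Bag of rice (5 lb) £5.25: unprepared food → 5.5% → £0.29
Board game £33.97: toys and games → 6.75% → £2.29
Chicken breast (2 lb) £6.60: unprepared food → 5.5% → £0.36
Dozen eggs £5.63: unprepared food → 5.5% → £0.31
Bottle of merlot £33.83: alcohol → 10.25% → £3.47
Greek yogurt (32 oz) £6.64: unprepared food → 5.5% → £0.37
Total tax = £0.24 + £1.31 + £0.36 + £0.14 + £0.29 + £2.29 + £0.36 + £0.31 + £3.47 + £0.37 = £9.14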